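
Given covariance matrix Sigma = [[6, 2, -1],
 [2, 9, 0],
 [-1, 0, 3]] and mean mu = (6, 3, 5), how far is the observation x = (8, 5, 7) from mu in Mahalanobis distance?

Step 1 — centre the observation: (x - mu) = (2, 2, 2).

Step 2 — invert Sigma (cofactor / det for 3×3, or solve directly):
  Sigma^{-1} = [[0.1915, -0.0426, 0.0638],
 [-0.0426, 0.1206, -0.0142],
 [0.0638, -0.0142, 0.3546]].

Step 3 — form the quadratic (x - mu)^T · Sigma^{-1} · (x - mu):
  Sigma^{-1} · (x - mu) = (0.4255, 0.1277, 0.8085).
  (x - mu)^T · [Sigma^{-1} · (x - mu)] = (2)·(0.4255) + (2)·(0.1277) + (2)·(0.8085) = 2.7234.

Step 4 — take square root: d = √(2.7234) ≈ 1.6503.

d(x, mu) = √(2.7234) ≈ 1.6503


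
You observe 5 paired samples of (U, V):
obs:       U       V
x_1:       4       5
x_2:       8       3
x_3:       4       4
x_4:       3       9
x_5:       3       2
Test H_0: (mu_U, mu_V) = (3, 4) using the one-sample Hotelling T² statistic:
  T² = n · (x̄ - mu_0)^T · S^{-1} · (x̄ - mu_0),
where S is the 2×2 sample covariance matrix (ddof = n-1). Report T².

Step 1 — sample mean vector:
  mean(U) = (4 + 8 + 4 + 3 + 3) / 5 = 22/5 = 4.4
  mean(V) = (5 + 3 + 4 + 9 + 2) / 5 = 23/5 = 4.6
  x̄ = (4.4, 4.6),  deviation x̄ - mu_0 = (4.4, 4.6) - (3, 4) = (1.4, 0.6).

Step 2 — sample covariance matrix, S[i,j] = (1/(n-1)) · Σ_k (x_{k,i} - mean_i) · (x_{k,j} - mean_j), divisor n-1 = 4:
  S[U,U] = ((-0.4)·(-0.4) + (3.6)·(3.6) + (-0.4)·(-0.4) + (-1.4)·(-1.4) + (-1.4)·(-1.4)) / 4 = 17.2/4 = 4.3
  S[U,V] = ((-0.4)·(0.4) + (3.6)·(-1.6) + (-0.4)·(-0.6) + (-1.4)·(4.4) + (-1.4)·(-2.6)) / 4 = -8.2/4 = -2.05
  S[V,V] = ((0.4)·(0.4) + (-1.6)·(-1.6) + (-0.6)·(-0.6) + (4.4)·(4.4) + (-2.6)·(-2.6)) / 4 = 29.2/4 = 7.3
  S = [[4.3, -2.05],
 [-2.05, 7.3]].

Step 3 — invert S. det(S) = 4.3·7.3 - (-2.05)² = 27.1875.
  S^{-1} = (1/det) · [[d, -b], [-b, a]] = [[0.2685, 0.0754],
 [0.0754, 0.1582]].

Step 4 — quadratic form (x̄ - mu_0)^T · S^{-1} · (x̄ - mu_0):
  S^{-1} · (x̄ - mu_0) = (0.4211, 0.2005),
  (x̄ - mu_0)^T · [...] = (1.4)·(0.4211) + (0.6)·(0.2005) = 0.7099.

Step 5 — scale by n: T² = 5 · 0.7099 = 3.5494.

T² ≈ 3.5494


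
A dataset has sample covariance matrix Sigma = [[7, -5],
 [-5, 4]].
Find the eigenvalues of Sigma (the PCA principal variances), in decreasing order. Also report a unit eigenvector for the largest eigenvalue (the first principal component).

Step 1 — characteristic polynomial of 2×2 Sigma:
  det(Sigma - λI) = λ² - trace · λ + det = 0.
  trace = 7 + 4 = 11, det = 7·4 - (-5)² = 3.
Step 2 — discriminant:
  Δ = trace² - 4·det = 121 - 12 = 109.
Step 3 — eigenvalues:
  λ = (trace ± √Δ)/2 = (11 ± 10.4403)/2,
  λ_1 = 10.7202,  λ_2 = 0.2798.

Step 4 — unit eigenvector for λ_1: solve (Sigma - λ_1 I)v = 0. First row:
  (7 - 10.7202)·v_x + (-5)·v_y = 0, i.e. (-3.7202)·v_x + (-5)·v_y = 0,
  so v ∝ (b, λ_1 - a) = (-5, 3.7202); multiply by -1 so the first entry is positive: u = (5, -3.7202).
  ||u|| = √((5)² + (-3.7202)²) = √(38.8395) ≈ 6.2321,
  v_1 = u/||u|| ≈ (0.8023, -0.5969) (||v_1|| = 1).

λ_1 = 10.7202,  λ_2 = 0.2798;  v_1 ≈ (0.8023, -0.5969)


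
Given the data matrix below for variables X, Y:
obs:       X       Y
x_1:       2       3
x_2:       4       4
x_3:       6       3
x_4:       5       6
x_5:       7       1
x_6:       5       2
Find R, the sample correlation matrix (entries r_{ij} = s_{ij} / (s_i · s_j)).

Step 1 — column means:
  mean(X) = (2 + 4 + 6 + 5 + 7 + 5) / 6 = 29/6 = 4.8333
  mean(Y) = (3 + 4 + 3 + 6 + 1 + 2) / 6 = 19/6 = 3.1667

Step 2 — sample variances and covariances s[i,j] = (1/(n-1)) · Σ_k (x_{k,i} - mean_i) · (x_{k,j} - mean_j), with n-1 = 5:
  s[X,X] = ((-2.8333)·(-2.8333) + (-0.8333)·(-0.8333) + (1.1667)·(1.1667) + (0.1667)·(0.1667) + (2.1667)·(2.1667) + (0.1667)·(0.1667)) / 5 = 14.8333/5 = 2.9667
  s[X,Y] = ((-2.8333)·(-0.1667) + (-0.8333)·(0.8333) + (1.1667)·(-0.1667) + (0.1667)·(2.8333) + (2.1667)·(-2.1667) + (0.1667)·(-1.1667)) / 5 = -4.8333/5 = -0.9667
  s[Y,Y] = ((-0.1667)·(-0.1667) + (0.8333)·(0.8333) + (-0.1667)·(-0.1667) + (2.8333)·(2.8333) + (-2.1667)·(-2.1667) + (-1.1667)·(-1.1667)) / 5 = 14.8333/5 = 2.9667
  Sample standard deviations s_i = √(s[i,i]):
  s(X) = √(2.9667) = 1.7224
  s(Y) = √(2.9667) = 1.7224

Step 3 — r_{ij} = s_{ij} / (s_i · s_j):
  r[X,X] = 1 (diagonal).
  r[X,Y] = -0.9667 / (1.7224 · 1.7224) = -0.9667 / 2.9667 = -0.3258
  r[Y,Y] = 1 (diagonal).

R is symmetric with unit diagonal. Assembling:

R = [[1, -0.3258],
 [-0.3258, 1]]


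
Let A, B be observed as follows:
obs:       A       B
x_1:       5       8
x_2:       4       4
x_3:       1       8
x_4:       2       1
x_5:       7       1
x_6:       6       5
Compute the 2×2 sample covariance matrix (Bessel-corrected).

Step 1 — column means:
  mean(A) = (5 + 4 + 1 + 2 + 7 + 6) / 6 = 25/6 = 4.1667
  mean(B) = (8 + 4 + 8 + 1 + 1 + 5) / 6 = 27/6 = 4.5

Step 2 — sample covariance S[i,j] = (1/(n-1)) · Σ_k (x_{k,i} - mean_i) · (x_{k,j} - mean_j), with n-1 = 5.
  S[A,A] = ((0.8333)·(0.8333) + (-0.1667)·(-0.1667) + (-3.1667)·(-3.1667) + (-2.1667)·(-2.1667) + (2.8333)·(2.8333) + (1.8333)·(1.8333)) / 5 = 26.8333/5 = 5.3667
  S[A,B] = ((0.8333)·(3.5) + (-0.1667)·(-0.5) + (-3.1667)·(3.5) + (-2.1667)·(-3.5) + (2.8333)·(-3.5) + (1.8333)·(0.5)) / 5 = -9.5/5 = -1.9
  S[B,B] = ((3.5)·(3.5) + (-0.5)·(-0.5) + (3.5)·(3.5) + (-3.5)·(-3.5) + (-3.5)·(-3.5) + (0.5)·(0.5)) / 5 = 49.5/5 = 9.9

S is symmetric (S[j,i] = S[i,j]). Assembling:

S = [[5.3667, -1.9],
 [-1.9, 9.9]]


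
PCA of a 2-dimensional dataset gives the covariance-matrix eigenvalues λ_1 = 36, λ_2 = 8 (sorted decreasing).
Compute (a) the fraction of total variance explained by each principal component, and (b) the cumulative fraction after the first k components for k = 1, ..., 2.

Step 1 — total variance = trace(Sigma) = Σ λ_i = 36 + 8 = 44.

Step 2 — fraction explained by component i = λ_i / Σ λ:
  PC1: 36/44 = 0.8182
  PC2: 8/44 = 0.1818

Step 3 — cumulative fraction after k components = (λ_1 + ... + λ_k) / Σ λ:
  k = 1: 36/44 = 0.8182
  k = 2: (36 + 8)/44 = 44/44 = 1

Summary (fraction, with percent):

explained: PC1 0.8182 (81.82%), PC2 0.1818 (18.18%);  cumulative: 0.8182, 1


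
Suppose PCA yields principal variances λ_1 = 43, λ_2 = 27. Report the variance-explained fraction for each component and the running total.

Step 1 — total variance = trace(Sigma) = Σ λ_i = 43 + 27 = 70.

Step 2 — fraction explained by component i = λ_i / Σ λ:
  PC1: 43/70 = 0.6143
  PC2: 27/70 = 0.3857

Step 3 — cumulative fraction after k components = (λ_1 + ... + λ_k) / Σ λ:
  k = 1: 43/70 = 0.6143
  k = 2: (43 + 27)/70 = 70/70 = 1

Summary (fraction, with percent):

explained: PC1 0.6143 (61.43%), PC2 0.3857 (38.57%);  cumulative: 0.6143, 1


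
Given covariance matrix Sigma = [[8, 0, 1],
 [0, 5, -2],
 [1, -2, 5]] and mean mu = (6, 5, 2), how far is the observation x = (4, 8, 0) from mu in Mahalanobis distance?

Step 1 — centre the observation: (x - mu) = (-2, 3, -2).

Step 2 — invert Sigma (cofactor / det for 3×3, or solve directly):
  Sigma^{-1} = [[0.1288, -0.0123, -0.0307],
 [-0.0123, 0.2393, 0.0982],
 [-0.0307, 0.0982, 0.2454]].

Step 3 — form the quadratic (x - mu)^T · Sigma^{-1} · (x - mu):
  Sigma^{-1} · (x - mu) = (-0.2331, 0.546, -0.135).
  (x - mu)^T · [Sigma^{-1} · (x - mu)] = (-2)·(-0.2331) + (3)·(0.546) + (-2)·(-0.135) = 2.3742.

Step 4 — take square root: d = √(2.3742) ≈ 1.5409.

d(x, mu) = √(2.3742) ≈ 1.5409


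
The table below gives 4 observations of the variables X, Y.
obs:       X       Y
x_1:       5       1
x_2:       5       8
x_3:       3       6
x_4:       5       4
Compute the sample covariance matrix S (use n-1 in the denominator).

Step 1 — column means:
  mean(X) = (5 + 5 + 3 + 5) / 4 = 18/4 = 4.5
  mean(Y) = (1 + 8 + 6 + 4) / 4 = 19/4 = 4.75

Step 2 — sample covariance S[i,j] = (1/(n-1)) · Σ_k (x_{k,i} - mean_i) · (x_{k,j} - mean_j), with n-1 = 3.
  S[X,X] = ((0.5)·(0.5) + (0.5)·(0.5) + (-1.5)·(-1.5) + (0.5)·(0.5)) / 3 = 3/3 = 1
  S[X,Y] = ((0.5)·(-3.75) + (0.5)·(3.25) + (-1.5)·(1.25) + (0.5)·(-0.75)) / 3 = -2.5/3 = -0.8333
  S[Y,Y] = ((-3.75)·(-3.75) + (3.25)·(3.25) + (1.25)·(1.25) + (-0.75)·(-0.75)) / 3 = 26.75/3 = 8.9167

S is symmetric (S[j,i] = S[i,j]). Assembling:

S = [[1, -0.8333],
 [-0.8333, 8.9167]]


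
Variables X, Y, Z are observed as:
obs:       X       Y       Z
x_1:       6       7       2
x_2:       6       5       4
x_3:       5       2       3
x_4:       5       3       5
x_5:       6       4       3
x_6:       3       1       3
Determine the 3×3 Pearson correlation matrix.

Step 1 — column means:
  mean(X) = (6 + 6 + 5 + 5 + 6 + 3) / 6 = 31/6 = 5.1667
  mean(Y) = (7 + 5 + 2 + 3 + 4 + 1) / 6 = 22/6 = 3.6667
  mean(Z) = (2 + 4 + 3 + 5 + 3 + 3) / 6 = 20/6 = 3.3333

Step 2 — sample variances and covariances s[i,j] = (1/(n-1)) · Σ_k (x_{k,i} - mean_i) · (x_{k,j} - mean_j), with n-1 = 5:
  s[X,X] = ((0.8333)·(0.8333) + (0.8333)·(0.8333) + (-0.1667)·(-0.1667) + (-0.1667)·(-0.1667) + (0.8333)·(0.8333) + (-2.1667)·(-2.1667)) / 5 = 6.8333/5 = 1.3667
  s[X,Y] = ((0.8333)·(3.3333) + (0.8333)·(1.3333) + (-0.1667)·(-1.6667) + (-0.1667)·(-0.6667) + (0.8333)·(0.3333) + (-2.1667)·(-2.6667)) / 5 = 10.3333/5 = 2.0667
  s[X,Z] = ((0.8333)·(-1.3333) + (0.8333)·(0.6667) + (-0.1667)·(-0.3333) + (-0.1667)·(1.6667) + (0.8333)·(-0.3333) + (-2.1667)·(-0.3333)) / 5 = -0.3333/5 = -0.0667
  s[Y,Y] = ((3.3333)·(3.3333) + (1.3333)·(1.3333) + (-1.6667)·(-1.6667) + (-0.6667)·(-0.6667) + (0.3333)·(0.3333) + (-2.6667)·(-2.6667)) / 5 = 23.3333/5 = 4.6667
  s[Y,Z] = ((3.3333)·(-1.3333) + (1.3333)·(0.6667) + (-1.6667)·(-0.3333) + (-0.6667)·(1.6667) + (0.3333)·(-0.3333) + (-2.6667)·(-0.3333)) / 5 = -3.3333/5 = -0.6667
  s[Z,Z] = ((-1.3333)·(-1.3333) + (0.6667)·(0.6667) + (-0.3333)·(-0.3333) + (1.6667)·(1.6667) + (-0.3333)·(-0.3333) + (-0.3333)·(-0.3333)) / 5 = 5.3333/5 = 1.0667
  Sample standard deviations s_i = √(s[i,i]):
  s(X) = √(1.3667) = 1.169
  s(Y) = √(4.6667) = 2.1602
  s(Z) = √(1.0667) = 1.0328

Step 3 — r_{ij} = s_{ij} / (s_i · s_j):
  r[X,X] = 1 (diagonal).
  r[X,Y] = 2.0667 / (1.169 · 2.1602) = 2.0667 / 2.5254 = 0.8183
  r[X,Z] = -0.0667 / (1.169 · 1.0328) = -0.0667 / 1.2074 = -0.0552
  r[Y,Y] = 1 (diagonal).
  r[Y,Z] = -0.6667 / (2.1602 · 1.0328) = -0.6667 / 2.2311 = -0.2988
  r[Z,Z] = 1 (diagonal).

R is symmetric with unit diagonal. Assembling:

R = [[1, 0.8183, -0.0552],
 [0.8183, 1, -0.2988],
 [-0.0552, -0.2988, 1]]


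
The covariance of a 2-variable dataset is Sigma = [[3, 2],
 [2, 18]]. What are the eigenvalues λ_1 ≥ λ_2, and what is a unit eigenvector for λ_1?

Step 1 — characteristic polynomial of 2×2 Sigma:
  det(Sigma - λI) = λ² - trace · λ + det = 0.
  trace = 3 + 18 = 21, det = 3·18 - (2)² = 50.
Step 2 — discriminant:
  Δ = trace² - 4·det = 441 - 200 = 241.
Step 3 — eigenvalues:
  λ = (trace ± √Δ)/2 = (21 ± 15.5242)/2,
  λ_1 = 18.2621,  λ_2 = 2.7379.

Step 4 — unit eigenvector for λ_1: solve (Sigma - λ_1 I)v = 0. First row:
  (3 - 18.2621)·v_x + (2)·v_y = 0, i.e. (-15.2621)·v_x + (2)·v_y = 0,
  so v ∝ (b, λ_1 - a) = (2, 15.2621) = u.
  ||u|| = √((2)² + (15.2621)²) = √(236.9313) ≈ 15.3926,
  v_1 = u/||u|| ≈ (0.1299, 0.9915) (||v_1|| = 1).

λ_1 = 18.2621,  λ_2 = 2.7379;  v_1 ≈ (0.1299, 0.9915)


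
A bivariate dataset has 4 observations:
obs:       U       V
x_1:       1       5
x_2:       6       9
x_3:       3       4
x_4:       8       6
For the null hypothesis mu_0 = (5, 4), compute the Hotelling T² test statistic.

Step 1 — sample mean vector:
  mean(U) = (1 + 6 + 3 + 8) / 4 = 18/4 = 4.5
  mean(V) = (5 + 9 + 4 + 6) / 4 = 24/4 = 6
  x̄ = (4.5, 6),  deviation x̄ - mu_0 = (4.5, 6) - (5, 4) = (-0.5, 2).

Step 2 — sample covariance matrix, S[i,j] = (1/(n-1)) · Σ_k (x_{k,i} - mean_i) · (x_{k,j} - mean_j), divisor n-1 = 3:
  S[U,U] = ((-3.5)·(-3.5) + (1.5)·(1.5) + (-1.5)·(-1.5) + (3.5)·(3.5)) / 3 = 29/3 = 9.6667
  S[U,V] = ((-3.5)·(-1) + (1.5)·(3) + (-1.5)·(-2) + (3.5)·(0)) / 3 = 11/3 = 3.6667
  S[V,V] = ((-1)·(-1) + (3)·(3) + (-2)·(-2) + (0)·(0)) / 3 = 14/3 = 4.6667
  S = [[9.6667, 3.6667],
 [3.6667, 4.6667]].

Step 3 — invert S. det(S) = 9.6667·4.6667 - (3.6667)² = 31.6667.
  S^{-1} = (1/det) · [[d, -b], [-b, a]] = [[0.1474, -0.1158],
 [-0.1158, 0.3053]].

Step 4 — quadratic form (x̄ - mu_0)^T · S^{-1} · (x̄ - mu_0):
  S^{-1} · (x̄ - mu_0) = (-0.3053, 0.6684),
  (x̄ - mu_0)^T · [...] = (-0.5)·(-0.3053) + (2)·(0.6684) = 1.4895.

Step 5 — scale by n: T² = 4 · 1.4895 = 5.9579.

T² ≈ 5.9579


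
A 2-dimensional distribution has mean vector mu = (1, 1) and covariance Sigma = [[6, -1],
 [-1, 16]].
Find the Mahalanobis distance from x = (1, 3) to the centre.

Step 1 — centre the observation: (x - mu) = (0, 2).

Step 2 — invert Sigma. det(Sigma) = 6·16 - (-1)² = 95.
  Sigma^{-1} = (1/det) · [[d, -b], [-b, a]] = [[0.1684, 0.0105],
 [0.0105, 0.0632]].

Step 3 — form the quadratic (x - mu)^T · Sigma^{-1} · (x - mu):
  Sigma^{-1} · (x - mu) = (0.0211, 0.1263).
  (x - mu)^T · [Sigma^{-1} · (x - mu)] = (0)·(0.0211) + (2)·(0.1263) = 0.2526.

Step 4 — take square root: d = √(0.2526) ≈ 0.5026.

d(x, mu) = √(0.2526) ≈ 0.5026


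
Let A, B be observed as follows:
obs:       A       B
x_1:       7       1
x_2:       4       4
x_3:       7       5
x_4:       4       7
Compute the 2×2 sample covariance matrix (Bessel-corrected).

Step 1 — column means:
  mean(A) = (7 + 4 + 7 + 4) / 4 = 22/4 = 5.5
  mean(B) = (1 + 4 + 5 + 7) / 4 = 17/4 = 4.25

Step 2 — sample covariance S[i,j] = (1/(n-1)) · Σ_k (x_{k,i} - mean_i) · (x_{k,j} - mean_j), with n-1 = 3.
  S[A,A] = ((1.5)·(1.5) + (-1.5)·(-1.5) + (1.5)·(1.5) + (-1.5)·(-1.5)) / 3 = 9/3 = 3
  S[A,B] = ((1.5)·(-3.25) + (-1.5)·(-0.25) + (1.5)·(0.75) + (-1.5)·(2.75)) / 3 = -7.5/3 = -2.5
  S[B,B] = ((-3.25)·(-3.25) + (-0.25)·(-0.25) + (0.75)·(0.75) + (2.75)·(2.75)) / 3 = 18.75/3 = 6.25

S is symmetric (S[j,i] = S[i,j]). Assembling:

S = [[3, -2.5],
 [-2.5, 6.25]]


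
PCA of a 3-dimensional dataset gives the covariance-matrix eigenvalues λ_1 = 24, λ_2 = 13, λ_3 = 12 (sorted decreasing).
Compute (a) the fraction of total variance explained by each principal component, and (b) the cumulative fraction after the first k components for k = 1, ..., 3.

Step 1 — total variance = trace(Sigma) = Σ λ_i = 24 + 13 + 12 = 49.

Step 2 — fraction explained by component i = λ_i / Σ λ:
  PC1: 24/49 = 0.4898
  PC2: 13/49 = 0.2653
  PC3: 12/49 = 0.2449

Step 3 — cumulative fraction after k components = (λ_1 + ... + λ_k) / Σ λ:
  k = 1: 24/49 = 0.4898
  k = 2: (24 + 13)/49 = 37/49 = 0.7551
  k = 3: (24 + 13 + 12)/49 = 49/49 = 1

Summary (fraction, with percent):

explained: PC1 0.4898 (48.98%), PC2 0.2653 (26.53%), PC3 0.2449 (24.49%);  cumulative: 0.4898, 0.7551, 1


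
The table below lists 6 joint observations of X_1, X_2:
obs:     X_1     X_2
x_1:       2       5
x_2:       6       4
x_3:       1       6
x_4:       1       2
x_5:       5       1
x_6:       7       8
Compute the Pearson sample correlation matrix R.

Step 1 — column means:
  mean(X_1) = (2 + 6 + 1 + 1 + 5 + 7) / 6 = 22/6 = 3.6667
  mean(X_2) = (5 + 4 + 6 + 2 + 1 + 8) / 6 = 26/6 = 4.3333

Step 2 — sample variances and covariances s[i,j] = (1/(n-1)) · Σ_k (x_{k,i} - mean_i) · (x_{k,j} - mean_j), with n-1 = 5:
  s[X_1,X_1] = ((-1.6667)·(-1.6667) + (2.3333)·(2.3333) + (-2.6667)·(-2.6667) + (-2.6667)·(-2.6667) + (1.3333)·(1.3333) + (3.3333)·(3.3333)) / 5 = 35.3333/5 = 7.0667
  s[X_1,X_2] = ((-1.6667)·(0.6667) + (2.3333)·(-0.3333) + (-2.6667)·(1.6667) + (-2.6667)·(-2.3333) + (1.3333)·(-3.3333) + (3.3333)·(3.6667)) / 5 = 7.6667/5 = 1.5333
  s[X_2,X_2] = ((0.6667)·(0.6667) + (-0.3333)·(-0.3333) + (1.6667)·(1.6667) + (-2.3333)·(-2.3333) + (-3.3333)·(-3.3333) + (3.6667)·(3.6667)) / 5 = 33.3333/5 = 6.6667
  Sample standard deviations s_i = √(s[i,i]):
  s(X_1) = √(7.0667) = 2.6583
  s(X_2) = √(6.6667) = 2.582

Step 3 — r_{ij} = s_{ij} / (s_i · s_j):
  r[X_1,X_1] = 1 (diagonal).
  r[X_1,X_2] = 1.5333 / (2.6583 · 2.582) = 1.5333 / 6.8638 = 0.2234
  r[X_2,X_2] = 1 (diagonal).

R is symmetric with unit diagonal. Assembling:

R = [[1, 0.2234],
 [0.2234, 1]]


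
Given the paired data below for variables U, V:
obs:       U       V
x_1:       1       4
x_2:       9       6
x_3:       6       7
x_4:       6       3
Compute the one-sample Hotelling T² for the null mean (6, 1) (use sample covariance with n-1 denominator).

Step 1 — sample mean vector:
  mean(U) = (1 + 9 + 6 + 6) / 4 = 22/4 = 5.5
  mean(V) = (4 + 6 + 7 + 3) / 4 = 20/4 = 5
  x̄ = (5.5, 5),  deviation x̄ - mu_0 = (5.5, 5) - (6, 1) = (-0.5, 4).

Step 2 — sample covariance matrix, S[i,j] = (1/(n-1)) · Σ_k (x_{k,i} - mean_i) · (x_{k,j} - mean_j), divisor n-1 = 3:
  S[U,U] = ((-4.5)·(-4.5) + (3.5)·(3.5) + (0.5)·(0.5) + (0.5)·(0.5)) / 3 = 33/3 = 11
  S[U,V] = ((-4.5)·(-1) + (3.5)·(1) + (0.5)·(2) + (0.5)·(-2)) / 3 = 8/3 = 2.6667
  S[V,V] = ((-1)·(-1) + (1)·(1) + (2)·(2) + (-2)·(-2)) / 3 = 10/3 = 3.3333
  S = [[11, 2.6667],
 [2.6667, 3.3333]].

Step 3 — invert S. det(S) = 11·3.3333 - (2.6667)² = 29.5556.
  S^{-1} = (1/det) · [[d, -b], [-b, a]] = [[0.1128, -0.0902],
 [-0.0902, 0.3722]].

Step 4 — quadratic form (x̄ - mu_0)^T · S^{-1} · (x̄ - mu_0):
  S^{-1} · (x̄ - mu_0) = (-0.4173, 1.5338),
  (x̄ - mu_0)^T · [...] = (-0.5)·(-0.4173) + (4)·(1.5338) = 6.344.

Step 5 — scale by n: T² = 4 · 6.344 = 25.3759.

T² ≈ 25.3759


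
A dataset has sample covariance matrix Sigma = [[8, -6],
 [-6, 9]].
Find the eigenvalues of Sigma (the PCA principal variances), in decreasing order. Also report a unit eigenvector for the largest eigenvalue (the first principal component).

Step 1 — characteristic polynomial of 2×2 Sigma:
  det(Sigma - λI) = λ² - trace · λ + det = 0.
  trace = 8 + 9 = 17, det = 8·9 - (-6)² = 36.
Step 2 — discriminant:
  Δ = trace² - 4·det = 289 - 144 = 145.
Step 3 — eigenvalues:
  λ = (trace ± √Δ)/2 = (17 ± 12.0416)/2,
  λ_1 = 14.5208,  λ_2 = 2.4792.

Step 4 — unit eigenvector for λ_1: solve (Sigma - λ_1 I)v = 0. First row:
  (8 - 14.5208)·v_x + (-6)·v_y = 0, i.e. (-6.5208)·v_x + (-6)·v_y = 0,
  so v ∝ (b, λ_1 - a) = (-6, 6.5208); multiply by -1 so the first entry is positive: u = (6, -6.5208).
  ||u|| = √((6)² + (-6.5208)²) = √(78.5208) ≈ 8.8612,
  v_1 = u/||u|| ≈ (0.6771, -0.7359) (||v_1|| = 1).

λ_1 = 14.5208,  λ_2 = 2.4792;  v_1 ≈ (0.6771, -0.7359)


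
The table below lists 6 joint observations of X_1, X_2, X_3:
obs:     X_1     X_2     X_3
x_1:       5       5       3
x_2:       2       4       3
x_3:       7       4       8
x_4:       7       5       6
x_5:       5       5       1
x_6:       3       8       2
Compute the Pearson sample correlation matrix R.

Step 1 — column means:
  mean(X_1) = (5 + 2 + 7 + 7 + 5 + 3) / 6 = 29/6 = 4.8333
  mean(X_2) = (5 + 4 + 4 + 5 + 5 + 8) / 6 = 31/6 = 5.1667
  mean(X_3) = (3 + 3 + 8 + 6 + 1 + 2) / 6 = 23/6 = 3.8333

Step 2 — sample variances and covariances s[i,j] = (1/(n-1)) · Σ_k (x_{k,i} - mean_i) · (x_{k,j} - mean_j), with n-1 = 5:
  s[X_1,X_1] = ((0.1667)·(0.1667) + (-2.8333)·(-2.8333) + (2.1667)·(2.1667) + (2.1667)·(2.1667) + (0.1667)·(0.1667) + (-1.8333)·(-1.8333)) / 5 = 20.8333/5 = 4.1667
  s[X_1,X_2] = ((0.1667)·(-0.1667) + (-2.8333)·(-1.1667) + (2.1667)·(-1.1667) + (2.1667)·(-0.1667) + (0.1667)·(-0.1667) + (-1.8333)·(2.8333)) / 5 = -4.8333/5 = -0.9667
  s[X_1,X_3] = ((0.1667)·(-0.8333) + (-2.8333)·(-0.8333) + (2.1667)·(4.1667) + (2.1667)·(2.1667) + (0.1667)·(-2.8333) + (-1.8333)·(-1.8333)) / 5 = 18.8333/5 = 3.7667
  s[X_2,X_2] = ((-0.1667)·(-0.1667) + (-1.1667)·(-1.1667) + (-1.1667)·(-1.1667) + (-0.1667)·(-0.1667) + (-0.1667)·(-0.1667) + (2.8333)·(2.8333)) / 5 = 10.8333/5 = 2.1667
  s[X_2,X_3] = ((-0.1667)·(-0.8333) + (-1.1667)·(-0.8333) + (-1.1667)·(4.1667) + (-0.1667)·(2.1667) + (-0.1667)·(-2.8333) + (2.8333)·(-1.8333)) / 5 = -8.8333/5 = -1.7667
  s[X_3,X_3] = ((-0.8333)·(-0.8333) + (-0.8333)·(-0.8333) + (4.1667)·(4.1667) + (2.1667)·(2.1667) + (-2.8333)·(-2.8333) + (-1.8333)·(-1.8333)) / 5 = 34.8333/5 = 6.9667
  Sample standard deviations s_i = √(s[i,i]):
  s(X_1) = √(4.1667) = 2.0412
  s(X_2) = √(2.1667) = 1.472
  s(X_3) = √(6.9667) = 2.6394

Step 3 — r_{ij} = s_{ij} / (s_i · s_j):
  r[X_1,X_1] = 1 (diagonal).
  r[X_1,X_2] = -0.9667 / (2.0412 · 1.472) = -0.9667 / 3.0046 = -0.3217
  r[X_1,X_3] = 3.7667 / (2.0412 · 2.6394) = 3.7667 / 5.3877 = 0.6991
  r[X_2,X_2] = 1 (diagonal).
  r[X_2,X_3] = -1.7667 / (1.472 · 2.6394) = -1.7667 / 3.8852 = -0.4547
  r[X_3,X_3] = 1 (diagonal).

R is symmetric with unit diagonal. Assembling:

R = [[1, -0.3217, 0.6991],
 [-0.3217, 1, -0.4547],
 [0.6991, -0.4547, 1]]


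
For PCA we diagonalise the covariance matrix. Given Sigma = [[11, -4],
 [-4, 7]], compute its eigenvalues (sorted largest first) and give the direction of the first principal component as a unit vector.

Step 1 — characteristic polynomial of 2×2 Sigma:
  det(Sigma - λI) = λ² - trace · λ + det = 0.
  trace = 11 + 7 = 18, det = 11·7 - (-4)² = 61.
Step 2 — discriminant:
  Δ = trace² - 4·det = 324 - 244 = 80.
Step 3 — eigenvalues:
  λ = (trace ± √Δ)/2 = (18 ± 8.9443)/2,
  λ_1 = 13.4721,  λ_2 = 4.5279.

Step 4 — unit eigenvector for λ_1: solve (Sigma - λ_1 I)v = 0. First row:
  (11 - 13.4721)·v_x + (-4)·v_y = 0, i.e. (-2.4721)·v_x + (-4)·v_y = 0,
  so v ∝ (b, λ_1 - a) = (-4, 2.4721); multiply by -1 so the first entry is positive: u = (4, -2.4721).
  ||u|| = √((4)² + (-2.4721)²) = √(22.1115) ≈ 4.7023,
  v_1 = u/||u|| ≈ (0.8507, -0.5257) (||v_1|| = 1).

λ_1 = 13.4721,  λ_2 = 4.5279;  v_1 ≈ (0.8507, -0.5257)


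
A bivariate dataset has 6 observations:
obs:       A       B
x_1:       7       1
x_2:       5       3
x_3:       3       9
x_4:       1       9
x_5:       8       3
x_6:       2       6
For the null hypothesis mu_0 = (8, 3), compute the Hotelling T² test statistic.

Step 1 — sample mean vector:
  mean(A) = (7 + 5 + 3 + 1 + 8 + 2) / 6 = 26/6 = 4.3333
  mean(B) = (1 + 3 + 9 + 9 + 3 + 6) / 6 = 31/6 = 5.1667
  x̄ = (4.3333, 5.1667),  deviation x̄ - mu_0 = (4.3333, 5.1667) - (8, 3) = (-3.6667, 2.1667).

Step 2 — sample covariance matrix, S[i,j] = (1/(n-1)) · Σ_k (x_{k,i} - mean_i) · (x_{k,j} - mean_j), divisor n-1 = 5:
  S[A,A] = ((2.6667)·(2.6667) + (0.6667)·(0.6667) + (-1.3333)·(-1.3333) + (-3.3333)·(-3.3333) + (3.6667)·(3.6667) + (-2.3333)·(-2.3333)) / 5 = 39.3333/5 = 7.8667
  S[A,B] = ((2.6667)·(-4.1667) + (0.6667)·(-2.1667) + (-1.3333)·(3.8333) + (-3.3333)·(3.8333) + (3.6667)·(-2.1667) + (-2.3333)·(0.8333)) / 5 = -40.3333/5 = -8.0667
  S[B,B] = ((-4.1667)·(-4.1667) + (-2.1667)·(-2.1667) + (3.8333)·(3.8333) + (3.8333)·(3.8333) + (-2.1667)·(-2.1667) + (0.8333)·(0.8333)) / 5 = 56.8333/5 = 11.3667
  S = [[7.8667, -8.0667],
 [-8.0667, 11.3667]].

Step 3 — invert S. det(S) = 7.8667·11.3667 - (-8.0667)² = 24.3467.
  S^{-1} = (1/det) · [[d, -b], [-b, a]] = [[0.4669, 0.3313],
 [0.3313, 0.3231]].

Step 4 — quadratic form (x̄ - mu_0)^T · S^{-1} · (x̄ - mu_0):
  S^{-1} · (x̄ - mu_0) = (-0.994, -0.5148),
  (x̄ - mu_0)^T · [...] = (-3.6667)·(-0.994) + (2.1667)·(-0.5148) = 2.5292.

Step 5 — scale by n: T² = 6 · 2.5292 = 15.1752.

T² ≈ 15.1752


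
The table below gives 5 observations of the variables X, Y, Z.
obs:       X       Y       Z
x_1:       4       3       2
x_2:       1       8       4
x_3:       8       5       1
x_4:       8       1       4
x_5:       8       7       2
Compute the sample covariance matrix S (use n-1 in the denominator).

Step 1 — column means:
  mean(X) = (4 + 1 + 8 + 8 + 8) / 5 = 29/5 = 5.8
  mean(Y) = (3 + 8 + 5 + 1 + 7) / 5 = 24/5 = 4.8
  mean(Z) = (2 + 4 + 1 + 4 + 2) / 5 = 13/5 = 2.6

Step 2 — sample covariance S[i,j] = (1/(n-1)) · Σ_k (x_{k,i} - mean_i) · (x_{k,j} - mean_j), with n-1 = 4.
  S[X,X] = ((-1.8)·(-1.8) + (-4.8)·(-4.8) + (2.2)·(2.2) + (2.2)·(2.2) + (2.2)·(2.2)) / 4 = 40.8/4 = 10.2
  S[X,Y] = ((-1.8)·(-1.8) + (-4.8)·(3.2) + (2.2)·(0.2) + (2.2)·(-3.8) + (2.2)·(2.2)) / 4 = -15.2/4 = -3.8
  S[X,Z] = ((-1.8)·(-0.6) + (-4.8)·(1.4) + (2.2)·(-1.6) + (2.2)·(1.4) + (2.2)·(-0.6)) / 4 = -7.4/4 = -1.85
  S[Y,Y] = ((-1.8)·(-1.8) + (3.2)·(3.2) + (0.2)·(0.2) + (-3.8)·(-3.8) + (2.2)·(2.2)) / 4 = 32.8/4 = 8.2
  S[Y,Z] = ((-1.8)·(-0.6) + (3.2)·(1.4) + (0.2)·(-1.6) + (-3.8)·(1.4) + (2.2)·(-0.6)) / 4 = -1.4/4 = -0.35
  S[Z,Z] = ((-0.6)·(-0.6) + (1.4)·(1.4) + (-1.6)·(-1.6) + (1.4)·(1.4) + (-0.6)·(-0.6)) / 4 = 7.2/4 = 1.8

S is symmetric (S[j,i] = S[i,j]). Assembling:

S = [[10.2, -3.8, -1.85],
 [-3.8, 8.2, -0.35],
 [-1.85, -0.35, 1.8]]


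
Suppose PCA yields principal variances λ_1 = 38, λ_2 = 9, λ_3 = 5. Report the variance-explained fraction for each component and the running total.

Step 1 — total variance = trace(Sigma) = Σ λ_i = 38 + 9 + 5 = 52.

Step 2 — fraction explained by component i = λ_i / Σ λ:
  PC1: 38/52 = 0.7308
  PC2: 9/52 = 0.1731
  PC3: 5/52 = 0.0962

Step 3 — cumulative fraction after k components = (λ_1 + ... + λ_k) / Σ λ:
  k = 1: 38/52 = 0.7308
  k = 2: (38 + 9)/52 = 47/52 = 0.9038
  k = 3: (38 + 9 + 5)/52 = 52/52 = 1

Summary (fraction, with percent):

explained: PC1 0.7308 (73.08%), PC2 0.1731 (17.31%), PC3 0.0962 (9.62%);  cumulative: 0.7308, 0.9038, 1


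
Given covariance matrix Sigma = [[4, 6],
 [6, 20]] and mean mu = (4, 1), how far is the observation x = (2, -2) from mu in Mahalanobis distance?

Step 1 — centre the observation: (x - mu) = (-2, -3).

Step 2 — invert Sigma. det(Sigma) = 4·20 - (6)² = 44.
  Sigma^{-1} = (1/det) · [[d, -b], [-b, a]] = [[0.4545, -0.1364],
 [-0.1364, 0.0909]].

Step 3 — form the quadratic (x - mu)^T · Sigma^{-1} · (x - mu):
  Sigma^{-1} · (x - mu) = (-0.5, 0).
  (x - mu)^T · [Sigma^{-1} · (x - mu)] = (-2)·(-0.5) + (-3)·(0) = 1.

Step 4 — take square root: d = √(1) ≈ 1.

d(x, mu) = √(1) ≈ 1


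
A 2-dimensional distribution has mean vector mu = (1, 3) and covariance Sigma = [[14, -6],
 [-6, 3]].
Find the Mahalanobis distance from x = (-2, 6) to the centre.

Step 1 — centre the observation: (x - mu) = (-3, 3).

Step 2 — invert Sigma. det(Sigma) = 14·3 - (-6)² = 6.
  Sigma^{-1} = (1/det) · [[d, -b], [-b, a]] = [[0.5, 1],
 [1, 2.3333]].

Step 3 — form the quadratic (x - mu)^T · Sigma^{-1} · (x - mu):
  Sigma^{-1} · (x - mu) = (1.5, 4).
  (x - mu)^T · [Sigma^{-1} · (x - mu)] = (-3)·(1.5) + (3)·(4) = 7.5.

Step 4 — take square root: d = √(7.5) ≈ 2.7386.

d(x, mu) = √(7.5) ≈ 2.7386


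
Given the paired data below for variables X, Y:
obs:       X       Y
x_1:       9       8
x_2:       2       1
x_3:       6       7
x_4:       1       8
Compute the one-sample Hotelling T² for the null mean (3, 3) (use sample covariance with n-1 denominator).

Step 1 — sample mean vector:
  mean(X) = (9 + 2 + 6 + 1) / 4 = 18/4 = 4.5
  mean(Y) = (8 + 1 + 7 + 8) / 4 = 24/4 = 6
  x̄ = (4.5, 6),  deviation x̄ - mu_0 = (4.5, 6) - (3, 3) = (1.5, 3).

Step 2 — sample covariance matrix, S[i,j] = (1/(n-1)) · Σ_k (x_{k,i} - mean_i) · (x_{k,j} - mean_j), divisor n-1 = 3:
  S[X,X] = ((4.5)·(4.5) + (-2.5)·(-2.5) + (1.5)·(1.5) + (-3.5)·(-3.5)) / 3 = 41/3 = 13.6667
  S[X,Y] = ((4.5)·(2) + (-2.5)·(-5) + (1.5)·(1) + (-3.5)·(2)) / 3 = 16/3 = 5.3333
  S[Y,Y] = ((2)·(2) + (-5)·(-5) + (1)·(1) + (2)·(2)) / 3 = 34/3 = 11.3333
  S = [[13.6667, 5.3333],
 [5.3333, 11.3333]].

Step 3 — invert S. det(S) = 13.6667·11.3333 - (5.3333)² = 126.4444.
  S^{-1} = (1/det) · [[d, -b], [-b, a]] = [[0.0896, -0.0422],
 [-0.0422, 0.1081]].

Step 4 — quadratic form (x̄ - mu_0)^T · S^{-1} · (x̄ - mu_0):
  S^{-1} · (x̄ - mu_0) = (0.0079, 0.261),
  (x̄ - mu_0)^T · [...] = (1.5)·(0.0079) + (3)·(0.261) = 0.7948.

Step 5 — scale by n: T² = 4 · 0.7948 = 3.1793.

T² ≈ 3.1793


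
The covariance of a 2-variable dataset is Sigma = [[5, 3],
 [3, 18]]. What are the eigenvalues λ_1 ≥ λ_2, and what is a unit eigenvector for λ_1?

Step 1 — characteristic polynomial of 2×2 Sigma:
  det(Sigma - λI) = λ² - trace · λ + det = 0.
  trace = 5 + 18 = 23, det = 5·18 - (3)² = 81.
Step 2 — discriminant:
  Δ = trace² - 4·det = 529 - 324 = 205.
Step 3 — eigenvalues:
  λ = (trace ± √Δ)/2 = (23 ± 14.3178)/2,
  λ_1 = 18.6589,  λ_2 = 4.3411.

Step 4 — unit eigenvector for λ_1: solve (Sigma - λ_1 I)v = 0. First row:
  (5 - 18.6589)·v_x + (3)·v_y = 0, i.e. (-13.6589)·v_x + (3)·v_y = 0,
  so v ∝ (b, λ_1 - a) = (3, 13.6589) = u.
  ||u|| = √((3)² + (13.6589)²) = √(195.5658) ≈ 13.9845,
  v_1 = u/||u|| ≈ (0.2145, 0.9767) (||v_1|| = 1).

λ_1 = 18.6589,  λ_2 = 4.3411;  v_1 ≈ (0.2145, 0.9767)


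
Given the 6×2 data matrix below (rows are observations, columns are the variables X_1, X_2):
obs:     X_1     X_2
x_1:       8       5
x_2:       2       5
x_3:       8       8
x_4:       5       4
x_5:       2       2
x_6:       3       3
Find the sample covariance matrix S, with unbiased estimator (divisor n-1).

Step 1 — column means:
  mean(X_1) = (8 + 2 + 8 + 5 + 2 + 3) / 6 = 28/6 = 4.6667
  mean(X_2) = (5 + 5 + 8 + 4 + 2 + 3) / 6 = 27/6 = 4.5

Step 2 — sample covariance S[i,j] = (1/(n-1)) · Σ_k (x_{k,i} - mean_i) · (x_{k,j} - mean_j), with n-1 = 5.
  S[X_1,X_1] = ((3.3333)·(3.3333) + (-2.6667)·(-2.6667) + (3.3333)·(3.3333) + (0.3333)·(0.3333) + (-2.6667)·(-2.6667) + (-1.6667)·(-1.6667)) / 5 = 39.3333/5 = 7.8667
  S[X_1,X_2] = ((3.3333)·(0.5) + (-2.6667)·(0.5) + (3.3333)·(3.5) + (0.3333)·(-0.5) + (-2.6667)·(-2.5) + (-1.6667)·(-1.5)) / 5 = 21/5 = 4.2
  S[X_2,X_2] = ((0.5)·(0.5) + (0.5)·(0.5) + (3.5)·(3.5) + (-0.5)·(-0.5) + (-2.5)·(-2.5) + (-1.5)·(-1.5)) / 5 = 21.5/5 = 4.3

S is symmetric (S[j,i] = S[i,j]). Assembling:

S = [[7.8667, 4.2],
 [4.2, 4.3]]


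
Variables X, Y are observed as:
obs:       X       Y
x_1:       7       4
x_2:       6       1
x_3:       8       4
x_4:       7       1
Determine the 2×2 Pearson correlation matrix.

Step 1 — column means:
  mean(X) = (7 + 6 + 8 + 7) / 4 = 28/4 = 7
  mean(Y) = (4 + 1 + 4 + 1) / 4 = 10/4 = 2.5

Step 2 — sample variances and covariances s[i,j] = (1/(n-1)) · Σ_k (x_{k,i} - mean_i) · (x_{k,j} - mean_j), with n-1 = 3:
  s[X,X] = ((0)·(0) + (-1)·(-1) + (1)·(1) + (0)·(0)) / 3 = 2/3 = 0.6667
  s[X,Y] = ((0)·(1.5) + (-1)·(-1.5) + (1)·(1.5) + (0)·(-1.5)) / 3 = 3/3 = 1
  s[Y,Y] = ((1.5)·(1.5) + (-1.5)·(-1.5) + (1.5)·(1.5) + (-1.5)·(-1.5)) / 3 = 9/3 = 3
  Sample standard deviations s_i = √(s[i,i]):
  s(X) = √(0.6667) = 0.8165
  s(Y) = √(3) = 1.7321

Step 3 — r_{ij} = s_{ij} / (s_i · s_j):
  r[X,X] = 1 (diagonal).
  r[X,Y] = 1 / (0.8165 · 1.7321) = 1 / 1.4142 = 0.7071
  r[Y,Y] = 1 (diagonal).

R is symmetric with unit diagonal. Assembling:

R = [[1, 0.7071],
 [0.7071, 1]]


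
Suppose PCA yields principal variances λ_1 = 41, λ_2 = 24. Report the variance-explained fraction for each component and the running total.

Step 1 — total variance = trace(Sigma) = Σ λ_i = 41 + 24 = 65.

Step 2 — fraction explained by component i = λ_i / Σ λ:
  PC1: 41/65 = 0.6308
  PC2: 24/65 = 0.3692

Step 3 — cumulative fraction after k components = (λ_1 + ... + λ_k) / Σ λ:
  k = 1: 41/65 = 0.6308
  k = 2: (41 + 24)/65 = 65/65 = 1

Summary (fraction, with percent):

explained: PC1 0.6308 (63.08%), PC2 0.3692 (36.92%);  cumulative: 0.6308, 1


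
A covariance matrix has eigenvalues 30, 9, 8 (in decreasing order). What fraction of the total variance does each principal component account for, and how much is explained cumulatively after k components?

Step 1 — total variance = trace(Sigma) = Σ λ_i = 30 + 9 + 8 = 47.

Step 2 — fraction explained by component i = λ_i / Σ λ:
  PC1: 30/47 = 0.6383
  PC2: 9/47 = 0.1915
  PC3: 8/47 = 0.1702

Step 3 — cumulative fraction after k components = (λ_1 + ... + λ_k) / Σ λ:
  k = 1: 30/47 = 0.6383
  k = 2: (30 + 9)/47 = 39/47 = 0.8298
  k = 3: (30 + 9 + 8)/47 = 47/47 = 1

Summary (fraction, with percent):

explained: PC1 0.6383 (63.83%), PC2 0.1915 (19.15%), PC3 0.1702 (17.02%);  cumulative: 0.6383, 0.8298, 1


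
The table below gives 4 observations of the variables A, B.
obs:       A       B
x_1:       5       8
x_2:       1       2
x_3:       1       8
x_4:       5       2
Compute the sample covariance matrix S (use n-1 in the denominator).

Step 1 — column means:
  mean(A) = (5 + 1 + 1 + 5) / 4 = 12/4 = 3
  mean(B) = (8 + 2 + 8 + 2) / 4 = 20/4 = 5

Step 2 — sample covariance S[i,j] = (1/(n-1)) · Σ_k (x_{k,i} - mean_i) · (x_{k,j} - mean_j), with n-1 = 3.
  S[A,A] = ((2)·(2) + (-2)·(-2) + (-2)·(-2) + (2)·(2)) / 3 = 16/3 = 5.3333
  S[A,B] = ((2)·(3) + (-2)·(-3) + (-2)·(3) + (2)·(-3)) / 3 = 0/3 = 0
  S[B,B] = ((3)·(3) + (-3)·(-3) + (3)·(3) + (-3)·(-3)) / 3 = 36/3 = 12

S is symmetric (S[j,i] = S[i,j]). Assembling:

S = [[5.3333, 0],
 [0, 12]]


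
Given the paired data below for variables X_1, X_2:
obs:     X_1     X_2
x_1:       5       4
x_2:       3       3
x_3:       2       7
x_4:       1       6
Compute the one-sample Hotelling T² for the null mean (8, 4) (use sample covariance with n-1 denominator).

Step 1 — sample mean vector:
  mean(X_1) = (5 + 3 + 2 + 1) / 4 = 11/4 = 2.75
  mean(X_2) = (4 + 3 + 7 + 6) / 4 = 20/4 = 5
  x̄ = (2.75, 5),  deviation x̄ - mu_0 = (2.75, 5) - (8, 4) = (-5.25, 1).

Step 2 — sample covariance matrix, S[i,j] = (1/(n-1)) · Σ_k (x_{k,i} - mean_i) · (x_{k,j} - mean_j), divisor n-1 = 3:
  S[X_1,X_1] = ((2.25)·(2.25) + (0.25)·(0.25) + (-0.75)·(-0.75) + (-1.75)·(-1.75)) / 3 = 8.75/3 = 2.9167
  S[X_1,X_2] = ((2.25)·(-1) + (0.25)·(-2) + (-0.75)·(2) + (-1.75)·(1)) / 3 = -6/3 = -2
  S[X_2,X_2] = ((-1)·(-1) + (-2)·(-2) + (2)·(2) + (1)·(1)) / 3 = 10/3 = 3.3333
  S = [[2.9167, -2],
 [-2, 3.3333]].

Step 3 — invert S. det(S) = 2.9167·3.3333 - (-2)² = 5.7222.
  S^{-1} = (1/det) · [[d, -b], [-b, a]] = [[0.5825, 0.3495],
 [0.3495, 0.5097]].

Step 4 — quadratic form (x̄ - mu_0)^T · S^{-1} · (x̄ - mu_0):
  S^{-1} · (x̄ - mu_0) = (-2.7087, -1.3252),
  (x̄ - mu_0)^T · [...] = (-5.25)·(-2.7087) + (1)·(-1.3252) = 12.8956.

Step 5 — scale by n: T² = 4 · 12.8956 = 51.5825.

T² ≈ 51.5825


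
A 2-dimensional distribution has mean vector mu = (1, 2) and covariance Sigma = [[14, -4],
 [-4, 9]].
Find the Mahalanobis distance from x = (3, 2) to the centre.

Step 1 — centre the observation: (x - mu) = (2, 0).

Step 2 — invert Sigma. det(Sigma) = 14·9 - (-4)² = 110.
  Sigma^{-1} = (1/det) · [[d, -b], [-b, a]] = [[0.0818, 0.0364],
 [0.0364, 0.1273]].

Step 3 — form the quadratic (x - mu)^T · Sigma^{-1} · (x - mu):
  Sigma^{-1} · (x - mu) = (0.1636, 0.0727).
  (x - mu)^T · [Sigma^{-1} · (x - mu)] = (2)·(0.1636) + (0)·(0.0727) = 0.3273.

Step 4 — take square root: d = √(0.3273) ≈ 0.5721.

d(x, mu) = √(0.3273) ≈ 0.5721


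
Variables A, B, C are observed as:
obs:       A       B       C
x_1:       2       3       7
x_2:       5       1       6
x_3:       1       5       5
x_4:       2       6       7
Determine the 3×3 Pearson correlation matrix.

Step 1 — column means:
  mean(A) = (2 + 5 + 1 + 2) / 4 = 10/4 = 2.5
  mean(B) = (3 + 1 + 5 + 6) / 4 = 15/4 = 3.75
  mean(C) = (7 + 6 + 5 + 7) / 4 = 25/4 = 6.25

Step 2 — sample variances and covariances s[i,j] = (1/(n-1)) · Σ_k (x_{k,i} - mean_i) · (x_{k,j} - mean_j), with n-1 = 3:
  s[A,A] = ((-0.5)·(-0.5) + (2.5)·(2.5) + (-1.5)·(-1.5) + (-0.5)·(-0.5)) / 3 = 9/3 = 3
  s[A,B] = ((-0.5)·(-0.75) + (2.5)·(-2.75) + (-1.5)·(1.25) + (-0.5)·(2.25)) / 3 = -9.5/3 = -3.1667
  s[A,C] = ((-0.5)·(0.75) + (2.5)·(-0.25) + (-1.5)·(-1.25) + (-0.5)·(0.75)) / 3 = 0.5/3 = 0.1667
  s[B,B] = ((-0.75)·(-0.75) + (-2.75)·(-2.75) + (1.25)·(1.25) + (2.25)·(2.25)) / 3 = 14.75/3 = 4.9167
  s[B,C] = ((-0.75)·(0.75) + (-2.75)·(-0.25) + (1.25)·(-1.25) + (2.25)·(0.75)) / 3 = 0.25/3 = 0.0833
  s[C,C] = ((0.75)·(0.75) + (-0.25)·(-0.25) + (-1.25)·(-1.25) + (0.75)·(0.75)) / 3 = 2.75/3 = 0.9167
  Sample standard deviations s_i = √(s[i,i]):
  s(A) = √(3) = 1.7321
  s(B) = √(4.9167) = 2.2174
  s(C) = √(0.9167) = 0.9574

Step 3 — r_{ij} = s_{ij} / (s_i · s_j):
  r[A,A] = 1 (diagonal).
  r[A,B] = -3.1667 / (1.7321 · 2.2174) = -3.1667 / 3.8406 = -0.8245
  r[A,C] = 0.1667 / (1.7321 · 0.9574) = 0.1667 / 1.6583 = 0.1005
  r[B,B] = 1 (diagonal).
  r[B,C] = 0.0833 / (2.2174 · 0.9574) = 0.0833 / 2.123 = 0.0393
  r[C,C] = 1 (diagonal).

R is symmetric with unit diagonal. Assembling:

R = [[1, -0.8245, 0.1005],
 [-0.8245, 1, 0.0393],
 [0.1005, 0.0393, 1]]


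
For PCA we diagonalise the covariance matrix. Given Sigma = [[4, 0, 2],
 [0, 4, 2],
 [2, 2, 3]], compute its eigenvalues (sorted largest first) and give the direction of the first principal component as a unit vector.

Step 1 — characteristic polynomial p(λ) = det(λI - Sigma) = λ³ - tr·λ² + c_1·λ - det, where tr = trace, c_1 = sum of the principal 2×2 minors, det = det(Sigma):
  tr = 4 + 4 + 3 = 11,
  c_1 = (4·4 - (0)²) + (4·3 - (2)²) + (4·3 - (2)²) = 16 + 8 + 8 = 32,
  det = 4·(4·3 - (2)²) - (0)·((0)·3 - (2)·(2)) + (2)·((0)·(2) - 4·(2)) = 4·(8) - (0)·(-4) + (2)·(-8) = 16.
  So p(λ) = λ³ - 11λ² + 32λ - 16.
Step 2 — look for an integer root (rational root theorem: any rational root is an integer divisor of 16). Testing λ = 4:
  p(4) = 64 - 176 + 128 - 16 = 0  ✓
  Dividing out (λ - 4): p(λ) = (λ - 4)(λ² - 7λ + 4).
Step 3 — remaining eigenvalues from the quadratic λ² - 7λ + 4 = 0:
  Δ = 7² - 4·4 = 49 - 16 = 33,  λ = (7 ± √33)/2 = (7 ± 5.7446)/2 ≈ 6.3723 or 0.6277.
  Sorted: λ_1 = 6.3723,  λ_2 = 4,  λ_3 = 0.6277  (check: sum = 11 = tr ✓).

Step 4 — unit eigenvector for λ_1 ≈ 6.3723: v spans the null space of (Sigma - λ_1 I), whose rows are
  r_1 = (-2.3723, 0, 2),  r_2 = (0, -2.3723, 2),  r_3 = (2, 2, -3.3723).
  v is orthogonal to every row, so take v ∝ r_1 × r_2 = ((0)·(2) - (2)·(-2.3723), (2)·(0) - (-2.3723)·(2), (-2.3723)·(-2.3723) - (0)·(0)) ≈ (4.7446, 4.7446, 5.6277).
  Let u = (4.7446, 4.7446, 5.6277).
  ||u|| = √((4.7446)² + (4.7446)² + (5.6277)²) = √(76.693) ≈ 8.7575,  v_1 = u/||u|| ≈ (0.5418, 0.5418, 0.6426) (||v_1|| = 1).

λ_1 = 6.3723,  λ_2 = 4,  λ_3 = 0.6277;  v_1 ≈ (0.5418, 0.5418, 0.6426)


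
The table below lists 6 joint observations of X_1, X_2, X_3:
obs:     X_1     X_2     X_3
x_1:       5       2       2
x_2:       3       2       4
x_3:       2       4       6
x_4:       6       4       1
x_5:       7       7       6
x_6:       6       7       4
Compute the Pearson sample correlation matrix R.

Step 1 — column means:
  mean(X_1) = (5 + 3 + 2 + 6 + 7 + 6) / 6 = 29/6 = 4.8333
  mean(X_2) = (2 + 2 + 4 + 4 + 7 + 7) / 6 = 26/6 = 4.3333
  mean(X_3) = (2 + 4 + 6 + 1 + 6 + 4) / 6 = 23/6 = 3.8333

Step 2 — sample variances and covariances s[i,j] = (1/(n-1)) · Σ_k (x_{k,i} - mean_i) · (x_{k,j} - mean_j), with n-1 = 5:
  s[X_1,X_1] = ((0.1667)·(0.1667) + (-1.8333)·(-1.8333) + (-2.8333)·(-2.8333) + (1.1667)·(1.1667) + (2.1667)·(2.1667) + (1.1667)·(1.1667)) / 5 = 18.8333/5 = 3.7667
  s[X_1,X_2] = ((0.1667)·(-2.3333) + (-1.8333)·(-2.3333) + (-2.8333)·(-0.3333) + (1.1667)·(-0.3333) + (2.1667)·(2.6667) + (1.1667)·(2.6667)) / 5 = 13.3333/5 = 2.6667
  s[X_1,X_3] = ((0.1667)·(-1.8333) + (-1.8333)·(0.1667) + (-2.8333)·(2.1667) + (1.1667)·(-2.8333) + (2.1667)·(2.1667) + (1.1667)·(0.1667)) / 5 = -5.1667/5 = -1.0333
  s[X_2,X_2] = ((-2.3333)·(-2.3333) + (-2.3333)·(-2.3333) + (-0.3333)·(-0.3333) + (-0.3333)·(-0.3333) + (2.6667)·(2.6667) + (2.6667)·(2.6667)) / 5 = 25.3333/5 = 5.0667
  s[X_2,X_3] = ((-2.3333)·(-1.8333) + (-2.3333)·(0.1667) + (-0.3333)·(2.1667) + (-0.3333)·(-2.8333) + (2.6667)·(2.1667) + (2.6667)·(0.1667)) / 5 = 10.3333/5 = 2.0667
  s[X_3,X_3] = ((-1.8333)·(-1.8333) + (0.1667)·(0.1667) + (2.1667)·(2.1667) + (-2.8333)·(-2.8333) + (2.1667)·(2.1667) + (0.1667)·(0.1667)) / 5 = 20.8333/5 = 4.1667
  Sample standard deviations s_i = √(s[i,i]):
  s(X_1) = √(3.7667) = 1.9408
  s(X_2) = √(5.0667) = 2.2509
  s(X_3) = √(4.1667) = 2.0412

Step 3 — r_{ij} = s_{ij} / (s_i · s_j):
  r[X_1,X_1] = 1 (diagonal).
  r[X_1,X_2] = 2.6667 / (1.9408 · 2.2509) = 2.6667 / 4.3686 = 0.6104
  r[X_1,X_3] = -1.0333 / (1.9408 · 2.0412) = -1.0333 / 3.9616 = -0.2608
  r[X_2,X_2] = 1 (diagonal).
  r[X_2,X_3] = 2.0667 / (2.2509 · 2.0412) = 2.0667 / 4.5947 = 0.4498
  r[X_3,X_3] = 1 (diagonal).

R is symmetric with unit diagonal. Assembling:

R = [[1, 0.6104, -0.2608],
 [0.6104, 1, 0.4498],
 [-0.2608, 0.4498, 1]]
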